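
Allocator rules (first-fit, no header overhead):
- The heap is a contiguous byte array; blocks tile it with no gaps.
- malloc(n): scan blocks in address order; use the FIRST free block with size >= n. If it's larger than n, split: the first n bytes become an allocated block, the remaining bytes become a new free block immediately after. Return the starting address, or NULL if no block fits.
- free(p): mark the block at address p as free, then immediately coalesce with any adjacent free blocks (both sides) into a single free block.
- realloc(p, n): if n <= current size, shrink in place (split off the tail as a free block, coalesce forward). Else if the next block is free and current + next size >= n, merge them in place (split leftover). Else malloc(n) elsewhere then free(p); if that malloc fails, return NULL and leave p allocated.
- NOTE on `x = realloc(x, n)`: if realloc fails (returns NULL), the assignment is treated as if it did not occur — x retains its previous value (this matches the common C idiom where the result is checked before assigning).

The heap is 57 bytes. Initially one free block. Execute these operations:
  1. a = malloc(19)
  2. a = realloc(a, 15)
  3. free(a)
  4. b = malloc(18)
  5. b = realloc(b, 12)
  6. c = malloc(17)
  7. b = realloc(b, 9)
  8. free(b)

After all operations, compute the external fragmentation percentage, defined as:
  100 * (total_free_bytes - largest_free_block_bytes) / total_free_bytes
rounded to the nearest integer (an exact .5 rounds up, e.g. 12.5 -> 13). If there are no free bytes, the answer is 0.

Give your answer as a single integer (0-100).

Answer: 30

Derivation:
Op 1: a = malloc(19) -> a = 0; heap: [0-18 ALLOC][19-56 FREE]
Op 2: a = realloc(a, 15) -> a = 0; heap: [0-14 ALLOC][15-56 FREE]
Op 3: free(a) -> (freed a); heap: [0-56 FREE]
Op 4: b = malloc(18) -> b = 0; heap: [0-17 ALLOC][18-56 FREE]
Op 5: b = realloc(b, 12) -> b = 0; heap: [0-11 ALLOC][12-56 FREE]
Op 6: c = malloc(17) -> c = 12; heap: [0-11 ALLOC][12-28 ALLOC][29-56 FREE]
Op 7: b = realloc(b, 9) -> b = 0; heap: [0-8 ALLOC][9-11 FREE][12-28 ALLOC][29-56 FREE]
Op 8: free(b) -> (freed b); heap: [0-11 FREE][12-28 ALLOC][29-56 FREE]
Free blocks: [12 28] total_free=40 largest=28 -> 100*(40-28)/40 = 1200/40 = 30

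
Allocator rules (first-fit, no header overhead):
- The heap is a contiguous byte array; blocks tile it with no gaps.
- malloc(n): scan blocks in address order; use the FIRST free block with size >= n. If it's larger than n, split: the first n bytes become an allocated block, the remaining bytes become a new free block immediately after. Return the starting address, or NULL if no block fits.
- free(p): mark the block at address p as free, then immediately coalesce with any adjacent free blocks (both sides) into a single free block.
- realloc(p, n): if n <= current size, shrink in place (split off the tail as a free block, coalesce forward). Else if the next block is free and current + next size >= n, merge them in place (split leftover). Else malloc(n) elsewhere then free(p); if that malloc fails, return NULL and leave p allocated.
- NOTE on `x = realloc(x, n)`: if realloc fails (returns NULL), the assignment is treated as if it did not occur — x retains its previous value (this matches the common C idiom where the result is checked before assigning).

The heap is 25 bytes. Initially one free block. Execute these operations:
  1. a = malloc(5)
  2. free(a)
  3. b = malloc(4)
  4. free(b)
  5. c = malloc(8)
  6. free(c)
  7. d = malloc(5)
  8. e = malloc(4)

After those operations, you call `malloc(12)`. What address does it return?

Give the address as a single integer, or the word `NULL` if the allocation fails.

Answer: 9

Derivation:
Op 1: a = malloc(5) -> a = 0; heap: [0-4 ALLOC][5-24 FREE]
Op 2: free(a) -> (freed a); heap: [0-24 FREE]
Op 3: b = malloc(4) -> b = 0; heap: [0-3 ALLOC][4-24 FREE]
Op 4: free(b) -> (freed b); heap: [0-24 FREE]
Op 5: c = malloc(8) -> c = 0; heap: [0-7 ALLOC][8-24 FREE]
Op 6: free(c) -> (freed c); heap: [0-24 FREE]
Op 7: d = malloc(5) -> d = 0; heap: [0-4 ALLOC][5-24 FREE]
Op 8: e = malloc(4) -> e = 5; heap: [0-4 ALLOC][5-8 ALLOC][9-24 FREE]
malloc(12): first-fit scan over [0-4 ALLOC][5-8 ALLOC][9-24 FREE] -> 9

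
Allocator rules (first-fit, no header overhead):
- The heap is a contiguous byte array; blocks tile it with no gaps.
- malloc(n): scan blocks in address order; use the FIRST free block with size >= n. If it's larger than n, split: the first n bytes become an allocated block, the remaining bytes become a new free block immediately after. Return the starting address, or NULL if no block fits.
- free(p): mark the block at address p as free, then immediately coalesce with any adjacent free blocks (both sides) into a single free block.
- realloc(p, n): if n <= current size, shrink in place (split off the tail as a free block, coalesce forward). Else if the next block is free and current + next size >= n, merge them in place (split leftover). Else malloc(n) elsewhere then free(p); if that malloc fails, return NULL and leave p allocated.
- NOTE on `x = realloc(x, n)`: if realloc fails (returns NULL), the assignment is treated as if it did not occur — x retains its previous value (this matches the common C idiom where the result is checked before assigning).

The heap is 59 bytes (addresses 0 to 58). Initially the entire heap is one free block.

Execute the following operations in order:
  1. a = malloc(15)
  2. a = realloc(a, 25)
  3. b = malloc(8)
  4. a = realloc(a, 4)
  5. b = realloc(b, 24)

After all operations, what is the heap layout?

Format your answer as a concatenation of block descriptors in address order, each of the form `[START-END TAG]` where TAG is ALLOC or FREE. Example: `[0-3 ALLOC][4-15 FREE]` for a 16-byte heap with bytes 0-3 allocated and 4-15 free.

Op 1: a = malloc(15) -> a = 0; heap: [0-14 ALLOC][15-58 FREE]
Op 2: a = realloc(a, 25) -> a = 0; heap: [0-24 ALLOC][25-58 FREE]
Op 3: b = malloc(8) -> b = 25; heap: [0-24 ALLOC][25-32 ALLOC][33-58 FREE]
Op 4: a = realloc(a, 4) -> a = 0; heap: [0-3 ALLOC][4-24 FREE][25-32 ALLOC][33-58 FREE]
Op 5: b = realloc(b, 24) -> b = 25; heap: [0-3 ALLOC][4-24 FREE][25-48 ALLOC][49-58 FREE]

Answer: [0-3 ALLOC][4-24 FREE][25-48 ALLOC][49-58 FREE]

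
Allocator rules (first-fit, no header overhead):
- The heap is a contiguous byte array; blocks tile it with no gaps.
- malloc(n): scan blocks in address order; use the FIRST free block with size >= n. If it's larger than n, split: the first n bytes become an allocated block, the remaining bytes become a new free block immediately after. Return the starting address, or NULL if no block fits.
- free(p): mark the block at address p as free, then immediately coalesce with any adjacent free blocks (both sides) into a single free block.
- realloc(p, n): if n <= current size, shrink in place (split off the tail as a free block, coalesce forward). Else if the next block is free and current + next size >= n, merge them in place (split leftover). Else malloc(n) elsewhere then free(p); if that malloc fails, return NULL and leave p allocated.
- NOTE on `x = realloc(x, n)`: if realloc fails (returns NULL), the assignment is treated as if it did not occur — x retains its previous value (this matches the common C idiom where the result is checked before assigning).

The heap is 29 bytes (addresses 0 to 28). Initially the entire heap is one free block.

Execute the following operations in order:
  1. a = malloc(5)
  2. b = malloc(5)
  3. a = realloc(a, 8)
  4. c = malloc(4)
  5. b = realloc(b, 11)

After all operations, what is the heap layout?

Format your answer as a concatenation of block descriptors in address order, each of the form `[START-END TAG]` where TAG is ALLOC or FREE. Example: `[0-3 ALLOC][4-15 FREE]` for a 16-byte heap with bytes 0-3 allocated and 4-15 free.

Op 1: a = malloc(5) -> a = 0; heap: [0-4 ALLOC][5-28 FREE]
Op 2: b = malloc(5) -> b = 5; heap: [0-4 ALLOC][5-9 ALLOC][10-28 FREE]
Op 3: a = realloc(a, 8) -> a = 10; heap: [0-4 FREE][5-9 ALLOC][10-17 ALLOC][18-28 FREE]
Op 4: c = malloc(4) -> c = 0; heap: [0-3 ALLOC][4-4 FREE][5-9 ALLOC][10-17 ALLOC][18-28 FREE]
Op 5: b = realloc(b, 11) -> b = 18; heap: [0-3 ALLOC][4-9 FREE][10-17 ALLOC][18-28 ALLOC]

Answer: [0-3 ALLOC][4-9 FREE][10-17 ALLOC][18-28 ALLOC]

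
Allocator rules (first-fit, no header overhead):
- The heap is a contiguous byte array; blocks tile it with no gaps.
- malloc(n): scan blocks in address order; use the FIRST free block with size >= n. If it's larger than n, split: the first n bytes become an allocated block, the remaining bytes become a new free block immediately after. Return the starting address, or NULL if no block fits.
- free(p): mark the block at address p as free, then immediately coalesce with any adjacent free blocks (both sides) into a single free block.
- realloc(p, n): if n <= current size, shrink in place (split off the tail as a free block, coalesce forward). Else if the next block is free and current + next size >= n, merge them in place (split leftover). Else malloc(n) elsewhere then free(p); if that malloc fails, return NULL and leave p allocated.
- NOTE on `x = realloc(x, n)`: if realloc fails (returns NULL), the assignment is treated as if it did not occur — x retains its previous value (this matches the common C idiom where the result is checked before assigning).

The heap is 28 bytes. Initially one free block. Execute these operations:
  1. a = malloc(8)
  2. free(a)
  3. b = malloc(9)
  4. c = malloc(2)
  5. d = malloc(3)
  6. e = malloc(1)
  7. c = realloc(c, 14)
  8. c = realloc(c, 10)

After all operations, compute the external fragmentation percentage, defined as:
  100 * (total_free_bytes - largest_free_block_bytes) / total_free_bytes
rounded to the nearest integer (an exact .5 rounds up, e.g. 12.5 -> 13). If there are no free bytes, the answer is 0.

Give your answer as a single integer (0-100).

Answer: 40

Derivation:
Op 1: a = malloc(8) -> a = 0; heap: [0-7 ALLOC][8-27 FREE]
Op 2: free(a) -> (freed a); heap: [0-27 FREE]
Op 3: b = malloc(9) -> b = 0; heap: [0-8 ALLOC][9-27 FREE]
Op 4: c = malloc(2) -> c = 9; heap: [0-8 ALLOC][9-10 ALLOC][11-27 FREE]
Op 5: d = malloc(3) -> d = 11; heap: [0-8 ALLOC][9-10 ALLOC][11-13 ALLOC][14-27 FREE]
Op 6: e = malloc(1) -> e = 14; heap: [0-8 ALLOC][9-10 ALLOC][11-13 ALLOC][14-14 ALLOC][15-27 FREE]
Op 7: c = realloc(c, 14) -> NULL (c unchanged); heap: [0-8 ALLOC][9-10 ALLOC][11-13 ALLOC][14-14 ALLOC][15-27 FREE]
Op 8: c = realloc(c, 10) -> c = 15; heap: [0-8 ALLOC][9-10 FREE][11-13 ALLOC][14-14 ALLOC][15-24 ALLOC][25-27 FREE]
Free blocks: [2 3] total_free=5 largest=3 -> 100*(5-3)/5 = 200/5 = 40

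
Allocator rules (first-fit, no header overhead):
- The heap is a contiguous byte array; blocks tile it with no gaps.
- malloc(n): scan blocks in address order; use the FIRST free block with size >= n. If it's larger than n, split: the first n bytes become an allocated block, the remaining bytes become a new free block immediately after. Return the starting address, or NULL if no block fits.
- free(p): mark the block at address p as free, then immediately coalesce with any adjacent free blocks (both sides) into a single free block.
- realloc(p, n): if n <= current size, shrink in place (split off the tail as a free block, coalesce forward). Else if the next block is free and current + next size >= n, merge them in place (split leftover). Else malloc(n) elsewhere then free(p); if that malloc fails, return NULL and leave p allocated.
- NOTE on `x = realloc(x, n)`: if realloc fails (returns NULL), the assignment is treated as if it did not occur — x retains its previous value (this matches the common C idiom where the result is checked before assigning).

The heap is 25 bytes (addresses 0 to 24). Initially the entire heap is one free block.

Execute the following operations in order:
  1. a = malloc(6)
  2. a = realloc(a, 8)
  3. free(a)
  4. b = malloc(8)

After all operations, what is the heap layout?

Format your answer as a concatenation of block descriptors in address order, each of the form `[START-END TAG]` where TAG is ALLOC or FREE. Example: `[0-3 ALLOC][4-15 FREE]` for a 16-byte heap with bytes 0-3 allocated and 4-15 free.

Op 1: a = malloc(6) -> a = 0; heap: [0-5 ALLOC][6-24 FREE]
Op 2: a = realloc(a, 8) -> a = 0; heap: [0-7 ALLOC][8-24 FREE]
Op 3: free(a) -> (freed a); heap: [0-24 FREE]
Op 4: b = malloc(8) -> b = 0; heap: [0-7 ALLOC][8-24 FREE]

Answer: [0-7 ALLOC][8-24 FREE]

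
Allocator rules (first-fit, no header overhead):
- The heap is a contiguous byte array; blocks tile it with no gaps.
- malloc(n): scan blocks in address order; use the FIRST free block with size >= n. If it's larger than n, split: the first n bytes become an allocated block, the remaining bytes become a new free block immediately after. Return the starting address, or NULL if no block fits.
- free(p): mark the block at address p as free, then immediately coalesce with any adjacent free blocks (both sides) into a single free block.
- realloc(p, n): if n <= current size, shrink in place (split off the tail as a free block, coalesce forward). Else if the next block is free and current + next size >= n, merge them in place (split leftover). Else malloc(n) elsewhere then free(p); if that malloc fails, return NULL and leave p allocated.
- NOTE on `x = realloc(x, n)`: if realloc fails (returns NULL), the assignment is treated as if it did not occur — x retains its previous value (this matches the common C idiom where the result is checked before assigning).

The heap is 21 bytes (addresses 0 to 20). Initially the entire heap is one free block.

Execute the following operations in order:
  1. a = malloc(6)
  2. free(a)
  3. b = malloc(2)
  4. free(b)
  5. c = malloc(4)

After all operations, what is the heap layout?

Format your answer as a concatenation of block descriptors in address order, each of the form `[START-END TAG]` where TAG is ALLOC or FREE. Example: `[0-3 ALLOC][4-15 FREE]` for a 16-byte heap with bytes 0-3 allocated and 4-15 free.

Answer: [0-3 ALLOC][4-20 FREE]

Derivation:
Op 1: a = malloc(6) -> a = 0; heap: [0-5 ALLOC][6-20 FREE]
Op 2: free(a) -> (freed a); heap: [0-20 FREE]
Op 3: b = malloc(2) -> b = 0; heap: [0-1 ALLOC][2-20 FREE]
Op 4: free(b) -> (freed b); heap: [0-20 FREE]
Op 5: c = malloc(4) -> c = 0; heap: [0-3 ALLOC][4-20 FREE]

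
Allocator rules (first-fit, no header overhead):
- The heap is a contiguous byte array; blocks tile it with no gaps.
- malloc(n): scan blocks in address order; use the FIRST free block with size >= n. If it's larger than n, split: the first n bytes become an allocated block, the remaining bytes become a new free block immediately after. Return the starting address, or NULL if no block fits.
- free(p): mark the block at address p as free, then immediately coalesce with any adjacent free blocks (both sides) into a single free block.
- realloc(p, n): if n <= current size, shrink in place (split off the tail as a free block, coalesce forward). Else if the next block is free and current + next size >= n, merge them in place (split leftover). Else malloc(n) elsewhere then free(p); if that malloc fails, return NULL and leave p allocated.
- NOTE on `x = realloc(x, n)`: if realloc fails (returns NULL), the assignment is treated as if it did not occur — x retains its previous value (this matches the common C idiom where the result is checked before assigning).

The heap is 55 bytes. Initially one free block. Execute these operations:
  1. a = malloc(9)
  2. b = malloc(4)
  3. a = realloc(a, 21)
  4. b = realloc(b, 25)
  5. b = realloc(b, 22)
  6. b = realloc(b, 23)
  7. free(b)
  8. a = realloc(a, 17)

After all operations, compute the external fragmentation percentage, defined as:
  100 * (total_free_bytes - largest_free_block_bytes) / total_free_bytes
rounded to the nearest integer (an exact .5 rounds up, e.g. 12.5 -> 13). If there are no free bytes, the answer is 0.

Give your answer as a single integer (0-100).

Answer: 34

Derivation:
Op 1: a = malloc(9) -> a = 0; heap: [0-8 ALLOC][9-54 FREE]
Op 2: b = malloc(4) -> b = 9; heap: [0-8 ALLOC][9-12 ALLOC][13-54 FREE]
Op 3: a = realloc(a, 21) -> a = 13; heap: [0-8 FREE][9-12 ALLOC][13-33 ALLOC][34-54 FREE]
Op 4: b = realloc(b, 25) -> NULL (b unchanged); heap: [0-8 FREE][9-12 ALLOC][13-33 ALLOC][34-54 FREE]
Op 5: b = realloc(b, 22) -> NULL (b unchanged); heap: [0-8 FREE][9-12 ALLOC][13-33 ALLOC][34-54 FREE]
Op 6: b = realloc(b, 23) -> NULL (b unchanged); heap: [0-8 FREE][9-12 ALLOC][13-33 ALLOC][34-54 FREE]
Op 7: free(b) -> (freed b); heap: [0-12 FREE][13-33 ALLOC][34-54 FREE]
Op 8: a = realloc(a, 17) -> a = 13; heap: [0-12 FREE][13-29 ALLOC][30-54 FREE]
Free blocks: [13 25] total_free=38 largest=25 -> 100*(38-25)/38 = 1300/38 ≈ 34.211 -> rounds to 34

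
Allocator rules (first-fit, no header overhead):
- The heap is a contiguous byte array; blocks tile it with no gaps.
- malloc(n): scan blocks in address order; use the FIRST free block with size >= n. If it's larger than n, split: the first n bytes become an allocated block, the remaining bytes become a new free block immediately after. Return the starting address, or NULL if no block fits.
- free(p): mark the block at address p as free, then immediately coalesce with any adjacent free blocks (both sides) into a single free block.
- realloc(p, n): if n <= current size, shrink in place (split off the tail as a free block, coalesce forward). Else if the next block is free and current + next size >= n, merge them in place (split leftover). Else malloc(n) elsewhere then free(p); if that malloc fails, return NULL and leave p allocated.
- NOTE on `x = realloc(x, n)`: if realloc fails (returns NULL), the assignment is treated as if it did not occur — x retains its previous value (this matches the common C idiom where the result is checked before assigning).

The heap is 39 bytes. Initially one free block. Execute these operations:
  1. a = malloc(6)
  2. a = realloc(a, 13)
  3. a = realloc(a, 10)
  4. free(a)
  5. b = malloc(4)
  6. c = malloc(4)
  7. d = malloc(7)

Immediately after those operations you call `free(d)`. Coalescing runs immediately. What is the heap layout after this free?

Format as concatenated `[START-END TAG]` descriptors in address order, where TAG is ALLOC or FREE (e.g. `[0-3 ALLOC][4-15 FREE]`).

Op 1: a = malloc(6) -> a = 0; heap: [0-5 ALLOC][6-38 FREE]
Op 2: a = realloc(a, 13) -> a = 0; heap: [0-12 ALLOC][13-38 FREE]
Op 3: a = realloc(a, 10) -> a = 0; heap: [0-9 ALLOC][10-38 FREE]
Op 4: free(a) -> (freed a); heap: [0-38 FREE]
Op 5: b = malloc(4) -> b = 0; heap: [0-3 ALLOC][4-38 FREE]
Op 6: c = malloc(4) -> c = 4; heap: [0-3 ALLOC][4-7 ALLOC][8-38 FREE]
Op 7: d = malloc(7) -> d = 8; heap: [0-3 ALLOC][4-7 ALLOC][8-14 ALLOC][15-38 FREE]
free(d): d = 8 -> block [8-14 ALLOC]; mark free, coalesce with adjacent free neighbors -> [0-3 ALLOC][4-7 ALLOC][8-38 FREE]

Answer: [0-3 ALLOC][4-7 ALLOC][8-38 FREE]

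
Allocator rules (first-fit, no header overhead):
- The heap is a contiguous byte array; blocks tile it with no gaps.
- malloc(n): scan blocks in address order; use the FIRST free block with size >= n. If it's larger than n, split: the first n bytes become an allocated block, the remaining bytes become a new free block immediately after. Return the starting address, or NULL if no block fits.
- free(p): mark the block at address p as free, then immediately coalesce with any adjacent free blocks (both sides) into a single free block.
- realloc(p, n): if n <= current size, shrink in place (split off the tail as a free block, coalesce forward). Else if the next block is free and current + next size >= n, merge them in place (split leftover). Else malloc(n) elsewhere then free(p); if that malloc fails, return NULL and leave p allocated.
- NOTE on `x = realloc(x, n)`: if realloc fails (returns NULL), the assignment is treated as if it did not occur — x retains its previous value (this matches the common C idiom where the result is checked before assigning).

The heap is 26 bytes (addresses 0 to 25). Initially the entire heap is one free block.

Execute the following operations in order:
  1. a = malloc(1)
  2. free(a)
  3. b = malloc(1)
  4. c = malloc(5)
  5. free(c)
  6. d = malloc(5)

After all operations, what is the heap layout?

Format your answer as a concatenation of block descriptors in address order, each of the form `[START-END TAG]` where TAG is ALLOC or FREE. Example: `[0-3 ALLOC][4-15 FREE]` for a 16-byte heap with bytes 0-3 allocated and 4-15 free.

Answer: [0-0 ALLOC][1-5 ALLOC][6-25 FREE]

Derivation:
Op 1: a = malloc(1) -> a = 0; heap: [0-0 ALLOC][1-25 FREE]
Op 2: free(a) -> (freed a); heap: [0-25 FREE]
Op 3: b = malloc(1) -> b = 0; heap: [0-0 ALLOC][1-25 FREE]
Op 4: c = malloc(5) -> c = 1; heap: [0-0 ALLOC][1-5 ALLOC][6-25 FREE]
Op 5: free(c) -> (freed c); heap: [0-0 ALLOC][1-25 FREE]
Op 6: d = malloc(5) -> d = 1; heap: [0-0 ALLOC][1-5 ALLOC][6-25 FREE]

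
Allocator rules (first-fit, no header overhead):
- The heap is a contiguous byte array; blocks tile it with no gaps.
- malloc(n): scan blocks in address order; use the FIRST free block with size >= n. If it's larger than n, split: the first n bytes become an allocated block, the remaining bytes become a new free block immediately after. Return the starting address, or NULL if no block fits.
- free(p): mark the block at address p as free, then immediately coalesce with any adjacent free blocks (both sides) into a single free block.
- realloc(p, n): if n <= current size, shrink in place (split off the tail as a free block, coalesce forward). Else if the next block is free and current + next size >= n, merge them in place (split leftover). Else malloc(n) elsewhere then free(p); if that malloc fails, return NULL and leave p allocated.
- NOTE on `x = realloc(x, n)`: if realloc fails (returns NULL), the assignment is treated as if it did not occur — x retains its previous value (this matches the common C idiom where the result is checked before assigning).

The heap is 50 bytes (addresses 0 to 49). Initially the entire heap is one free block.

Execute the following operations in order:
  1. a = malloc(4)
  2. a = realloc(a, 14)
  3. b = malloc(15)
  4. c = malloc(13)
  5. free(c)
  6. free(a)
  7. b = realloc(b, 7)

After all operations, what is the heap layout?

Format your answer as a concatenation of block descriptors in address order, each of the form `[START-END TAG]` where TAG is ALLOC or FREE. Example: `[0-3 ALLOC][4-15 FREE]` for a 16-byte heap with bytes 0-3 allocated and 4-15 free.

Answer: [0-13 FREE][14-20 ALLOC][21-49 FREE]

Derivation:
Op 1: a = malloc(4) -> a = 0; heap: [0-3 ALLOC][4-49 FREE]
Op 2: a = realloc(a, 14) -> a = 0; heap: [0-13 ALLOC][14-49 FREE]
Op 3: b = malloc(15) -> b = 14; heap: [0-13 ALLOC][14-28 ALLOC][29-49 FREE]
Op 4: c = malloc(13) -> c = 29; heap: [0-13 ALLOC][14-28 ALLOC][29-41 ALLOC][42-49 FREE]
Op 5: free(c) -> (freed c); heap: [0-13 ALLOC][14-28 ALLOC][29-49 FREE]
Op 6: free(a) -> (freed a); heap: [0-13 FREE][14-28 ALLOC][29-49 FREE]
Op 7: b = realloc(b, 7) -> b = 14; heap: [0-13 FREE][14-20 ALLOC][21-49 FREE]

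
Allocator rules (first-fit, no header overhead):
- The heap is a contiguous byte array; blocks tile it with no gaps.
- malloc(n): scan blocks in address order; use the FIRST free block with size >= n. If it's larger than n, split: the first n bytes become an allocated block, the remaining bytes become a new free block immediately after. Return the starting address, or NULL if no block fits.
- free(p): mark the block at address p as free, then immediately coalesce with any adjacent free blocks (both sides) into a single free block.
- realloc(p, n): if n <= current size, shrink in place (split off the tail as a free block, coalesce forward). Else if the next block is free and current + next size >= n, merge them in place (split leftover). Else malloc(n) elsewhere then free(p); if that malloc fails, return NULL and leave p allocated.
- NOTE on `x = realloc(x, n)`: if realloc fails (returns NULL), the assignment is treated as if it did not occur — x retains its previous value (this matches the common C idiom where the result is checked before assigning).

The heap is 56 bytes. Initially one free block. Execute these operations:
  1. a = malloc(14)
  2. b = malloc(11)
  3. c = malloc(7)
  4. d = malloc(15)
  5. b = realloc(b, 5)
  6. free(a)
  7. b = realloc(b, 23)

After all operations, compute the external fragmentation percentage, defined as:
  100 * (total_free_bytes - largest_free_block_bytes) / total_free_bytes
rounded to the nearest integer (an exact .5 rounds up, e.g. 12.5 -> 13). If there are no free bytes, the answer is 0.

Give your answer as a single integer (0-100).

Answer: 52

Derivation:
Op 1: a = malloc(14) -> a = 0; heap: [0-13 ALLOC][14-55 FREE]
Op 2: b = malloc(11) -> b = 14; heap: [0-13 ALLOC][14-24 ALLOC][25-55 FREE]
Op 3: c = malloc(7) -> c = 25; heap: [0-13 ALLOC][14-24 ALLOC][25-31 ALLOC][32-55 FREE]
Op 4: d = malloc(15) -> d = 32; heap: [0-13 ALLOC][14-24 ALLOC][25-31 ALLOC][32-46 ALLOC][47-55 FREE]
Op 5: b = realloc(b, 5) -> b = 14; heap: [0-13 ALLOC][14-18 ALLOC][19-24 FREE][25-31 ALLOC][32-46 ALLOC][47-55 FREE]
Op 6: free(a) -> (freed a); heap: [0-13 FREE][14-18 ALLOC][19-24 FREE][25-31 ALLOC][32-46 ALLOC][47-55 FREE]
Op 7: b = realloc(b, 23) -> NULL (b unchanged); heap: [0-13 FREE][14-18 ALLOC][19-24 FREE][25-31 ALLOC][32-46 ALLOC][47-55 FREE]
Free blocks: [14 6 9] total_free=29 largest=14 -> 100*(29-14)/29 = 1500/29 ≈ 51.724 -> rounds to 52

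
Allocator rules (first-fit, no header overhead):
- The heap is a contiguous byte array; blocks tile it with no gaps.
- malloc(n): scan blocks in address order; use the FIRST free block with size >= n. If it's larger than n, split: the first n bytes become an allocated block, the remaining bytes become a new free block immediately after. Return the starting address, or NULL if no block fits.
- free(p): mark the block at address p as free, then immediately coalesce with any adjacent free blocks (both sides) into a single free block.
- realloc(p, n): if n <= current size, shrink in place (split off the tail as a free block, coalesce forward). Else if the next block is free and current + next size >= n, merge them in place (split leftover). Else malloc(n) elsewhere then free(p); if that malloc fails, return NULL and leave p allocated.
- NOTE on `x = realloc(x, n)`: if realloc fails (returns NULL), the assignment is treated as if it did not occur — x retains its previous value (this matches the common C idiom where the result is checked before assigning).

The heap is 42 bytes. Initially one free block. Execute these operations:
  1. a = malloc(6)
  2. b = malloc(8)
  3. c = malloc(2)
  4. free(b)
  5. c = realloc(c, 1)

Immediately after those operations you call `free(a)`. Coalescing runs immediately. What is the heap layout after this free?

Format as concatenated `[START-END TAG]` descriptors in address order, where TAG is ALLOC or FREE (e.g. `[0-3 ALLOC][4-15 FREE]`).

Answer: [0-13 FREE][14-14 ALLOC][15-41 FREE]

Derivation:
Op 1: a = malloc(6) -> a = 0; heap: [0-5 ALLOC][6-41 FREE]
Op 2: b = malloc(8) -> b = 6; heap: [0-5 ALLOC][6-13 ALLOC][14-41 FREE]
Op 3: c = malloc(2) -> c = 14; heap: [0-5 ALLOC][6-13 ALLOC][14-15 ALLOC][16-41 FREE]
Op 4: free(b) -> (freed b); heap: [0-5 ALLOC][6-13 FREE][14-15 ALLOC][16-41 FREE]
Op 5: c = realloc(c, 1) -> c = 14; heap: [0-5 ALLOC][6-13 FREE][14-14 ALLOC][15-41 FREE]
free(a): a = 0 -> block [0-5 ALLOC]; mark free, coalesce with adjacent free neighbors -> [0-13 FREE][14-14 ALLOC][15-41 FREE]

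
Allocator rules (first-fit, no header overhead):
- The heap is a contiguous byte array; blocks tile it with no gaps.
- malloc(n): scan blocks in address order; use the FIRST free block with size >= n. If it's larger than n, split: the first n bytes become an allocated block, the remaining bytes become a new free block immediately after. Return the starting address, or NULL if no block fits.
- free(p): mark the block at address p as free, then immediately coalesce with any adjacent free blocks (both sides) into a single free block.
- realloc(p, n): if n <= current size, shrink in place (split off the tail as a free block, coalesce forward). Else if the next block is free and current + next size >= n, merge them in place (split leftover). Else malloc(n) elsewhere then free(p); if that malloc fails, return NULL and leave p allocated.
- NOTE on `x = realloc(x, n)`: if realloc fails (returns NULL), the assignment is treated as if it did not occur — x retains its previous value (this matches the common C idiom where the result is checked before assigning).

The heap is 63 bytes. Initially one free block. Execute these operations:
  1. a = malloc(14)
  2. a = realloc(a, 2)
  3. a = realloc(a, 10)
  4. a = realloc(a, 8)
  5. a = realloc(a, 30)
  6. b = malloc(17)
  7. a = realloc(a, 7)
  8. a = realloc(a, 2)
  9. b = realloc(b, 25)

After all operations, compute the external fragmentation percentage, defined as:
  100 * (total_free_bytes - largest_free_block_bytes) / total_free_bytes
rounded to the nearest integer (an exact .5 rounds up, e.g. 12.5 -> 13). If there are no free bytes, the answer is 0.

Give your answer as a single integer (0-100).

Answer: 22

Derivation:
Op 1: a = malloc(14) -> a = 0; heap: [0-13 ALLOC][14-62 FREE]
Op 2: a = realloc(a, 2) -> a = 0; heap: [0-1 ALLOC][2-62 FREE]
Op 3: a = realloc(a, 10) -> a = 0; heap: [0-9 ALLOC][10-62 FREE]
Op 4: a = realloc(a, 8) -> a = 0; heap: [0-7 ALLOC][8-62 FREE]
Op 5: a = realloc(a, 30) -> a = 0; heap: [0-29 ALLOC][30-62 FREE]
Op 6: b = malloc(17) -> b = 30; heap: [0-29 ALLOC][30-46 ALLOC][47-62 FREE]
Op 7: a = realloc(a, 7) -> a = 0; heap: [0-6 ALLOC][7-29 FREE][30-46 ALLOC][47-62 FREE]
Op 8: a = realloc(a, 2) -> a = 0; heap: [0-1 ALLOC][2-29 FREE][30-46 ALLOC][47-62 FREE]
Op 9: b = realloc(b, 25) -> b = 30; heap: [0-1 ALLOC][2-29 FREE][30-54 ALLOC][55-62 FREE]
Free blocks: [28 8] total_free=36 largest=28 -> 100*(36-28)/36 = 800/36 ≈ 22.222 -> rounds to 22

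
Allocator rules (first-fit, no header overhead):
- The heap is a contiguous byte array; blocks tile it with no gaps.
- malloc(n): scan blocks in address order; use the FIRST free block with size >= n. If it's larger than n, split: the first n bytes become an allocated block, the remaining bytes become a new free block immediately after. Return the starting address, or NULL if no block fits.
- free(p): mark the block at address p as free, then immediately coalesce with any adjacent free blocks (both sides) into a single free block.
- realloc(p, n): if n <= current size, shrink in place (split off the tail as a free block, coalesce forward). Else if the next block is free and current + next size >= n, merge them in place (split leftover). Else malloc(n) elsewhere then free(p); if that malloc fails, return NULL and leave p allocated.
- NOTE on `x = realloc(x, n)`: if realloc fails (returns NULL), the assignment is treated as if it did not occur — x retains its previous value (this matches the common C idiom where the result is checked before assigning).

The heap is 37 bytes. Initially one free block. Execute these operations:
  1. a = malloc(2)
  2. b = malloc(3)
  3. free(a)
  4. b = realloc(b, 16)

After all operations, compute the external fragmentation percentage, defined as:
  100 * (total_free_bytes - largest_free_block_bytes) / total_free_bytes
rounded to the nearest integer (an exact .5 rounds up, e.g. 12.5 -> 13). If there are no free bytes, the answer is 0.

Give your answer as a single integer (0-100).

Answer: 10

Derivation:
Op 1: a = malloc(2) -> a = 0; heap: [0-1 ALLOC][2-36 FREE]
Op 2: b = malloc(3) -> b = 2; heap: [0-1 ALLOC][2-4 ALLOC][5-36 FREE]
Op 3: free(a) -> (freed a); heap: [0-1 FREE][2-4 ALLOC][5-36 FREE]
Op 4: b = realloc(b, 16) -> b = 2; heap: [0-1 FREE][2-17 ALLOC][18-36 FREE]
Free blocks: [2 19] total_free=21 largest=19 -> 100*(21-19)/21 = 200/21 ≈ 9.524 -> rounds to 10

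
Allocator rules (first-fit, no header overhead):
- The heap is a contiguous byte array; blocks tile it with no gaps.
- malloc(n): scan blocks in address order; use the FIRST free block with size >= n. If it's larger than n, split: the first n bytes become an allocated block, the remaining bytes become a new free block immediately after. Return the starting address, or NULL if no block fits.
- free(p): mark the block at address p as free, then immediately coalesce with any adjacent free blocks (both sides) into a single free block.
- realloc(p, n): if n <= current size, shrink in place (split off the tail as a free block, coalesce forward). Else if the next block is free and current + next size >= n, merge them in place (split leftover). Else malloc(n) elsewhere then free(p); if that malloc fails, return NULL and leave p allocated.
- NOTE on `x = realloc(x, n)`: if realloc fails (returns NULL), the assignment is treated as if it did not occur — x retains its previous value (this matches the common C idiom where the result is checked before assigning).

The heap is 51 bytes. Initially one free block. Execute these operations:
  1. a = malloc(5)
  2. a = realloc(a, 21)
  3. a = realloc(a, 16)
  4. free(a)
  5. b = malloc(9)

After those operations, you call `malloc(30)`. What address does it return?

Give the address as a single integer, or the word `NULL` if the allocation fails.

Op 1: a = malloc(5) -> a = 0; heap: [0-4 ALLOC][5-50 FREE]
Op 2: a = realloc(a, 21) -> a = 0; heap: [0-20 ALLOC][21-50 FREE]
Op 3: a = realloc(a, 16) -> a = 0; heap: [0-15 ALLOC][16-50 FREE]
Op 4: free(a) -> (freed a); heap: [0-50 FREE]
Op 5: b = malloc(9) -> b = 0; heap: [0-8 ALLOC][9-50 FREE]
malloc(30): first-fit scan over [0-8 ALLOC][9-50 FREE] -> 9

Answer: 9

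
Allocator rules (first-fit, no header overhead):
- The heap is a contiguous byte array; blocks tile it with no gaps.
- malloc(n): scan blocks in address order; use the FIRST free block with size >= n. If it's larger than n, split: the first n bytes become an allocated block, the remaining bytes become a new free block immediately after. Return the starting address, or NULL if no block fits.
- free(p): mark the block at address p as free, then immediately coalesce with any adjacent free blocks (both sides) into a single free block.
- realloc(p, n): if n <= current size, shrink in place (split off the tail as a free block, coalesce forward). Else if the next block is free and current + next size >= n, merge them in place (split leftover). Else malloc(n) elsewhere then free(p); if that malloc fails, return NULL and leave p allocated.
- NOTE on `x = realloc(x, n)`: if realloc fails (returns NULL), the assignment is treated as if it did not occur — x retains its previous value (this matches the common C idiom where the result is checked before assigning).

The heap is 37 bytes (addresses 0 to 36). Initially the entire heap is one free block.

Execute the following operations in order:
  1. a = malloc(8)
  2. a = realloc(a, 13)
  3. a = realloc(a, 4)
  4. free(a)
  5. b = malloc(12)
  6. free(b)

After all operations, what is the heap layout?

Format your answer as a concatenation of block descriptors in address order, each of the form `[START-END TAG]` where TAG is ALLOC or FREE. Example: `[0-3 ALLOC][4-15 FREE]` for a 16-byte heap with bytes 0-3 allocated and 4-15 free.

Op 1: a = malloc(8) -> a = 0; heap: [0-7 ALLOC][8-36 FREE]
Op 2: a = realloc(a, 13) -> a = 0; heap: [0-12 ALLOC][13-36 FREE]
Op 3: a = realloc(a, 4) -> a = 0; heap: [0-3 ALLOC][4-36 FREE]
Op 4: free(a) -> (freed a); heap: [0-36 FREE]
Op 5: b = malloc(12) -> b = 0; heap: [0-11 ALLOC][12-36 FREE]
Op 6: free(b) -> (freed b); heap: [0-36 FREE]

Answer: [0-36 FREE]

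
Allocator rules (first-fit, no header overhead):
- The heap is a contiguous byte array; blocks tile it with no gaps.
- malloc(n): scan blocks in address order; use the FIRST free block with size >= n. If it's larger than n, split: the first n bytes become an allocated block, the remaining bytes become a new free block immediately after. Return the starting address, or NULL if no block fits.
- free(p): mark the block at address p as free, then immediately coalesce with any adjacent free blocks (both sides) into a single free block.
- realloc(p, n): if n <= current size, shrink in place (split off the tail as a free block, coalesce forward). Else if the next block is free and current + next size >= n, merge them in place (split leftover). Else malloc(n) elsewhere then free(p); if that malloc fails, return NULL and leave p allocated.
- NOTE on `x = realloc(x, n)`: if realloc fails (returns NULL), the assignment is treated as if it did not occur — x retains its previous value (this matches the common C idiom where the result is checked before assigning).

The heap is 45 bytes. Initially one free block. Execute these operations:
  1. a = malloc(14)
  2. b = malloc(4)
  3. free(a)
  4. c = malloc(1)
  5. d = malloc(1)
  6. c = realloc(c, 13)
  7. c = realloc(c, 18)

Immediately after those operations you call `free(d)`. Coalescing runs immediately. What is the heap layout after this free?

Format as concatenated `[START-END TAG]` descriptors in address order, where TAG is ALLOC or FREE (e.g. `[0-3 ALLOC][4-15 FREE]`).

Op 1: a = malloc(14) -> a = 0; heap: [0-13 ALLOC][14-44 FREE]
Op 2: b = malloc(4) -> b = 14; heap: [0-13 ALLOC][14-17 ALLOC][18-44 FREE]
Op 3: free(a) -> (freed a); heap: [0-13 FREE][14-17 ALLOC][18-44 FREE]
Op 4: c = malloc(1) -> c = 0; heap: [0-0 ALLOC][1-13 FREE][14-17 ALLOC][18-44 FREE]
Op 5: d = malloc(1) -> d = 1; heap: [0-0 ALLOC][1-1 ALLOC][2-13 FREE][14-17 ALLOC][18-44 FREE]
Op 6: c = realloc(c, 13) -> c = 18; heap: [0-0 FREE][1-1 ALLOC][2-13 FREE][14-17 ALLOC][18-30 ALLOC][31-44 FREE]
Op 7: c = realloc(c, 18) -> c = 18; heap: [0-0 FREE][1-1 ALLOC][2-13 FREE][14-17 ALLOC][18-35 ALLOC][36-44 FREE]
free(d): d = 1 -> block [1-1 ALLOC]; mark free, coalesce with adjacent free neighbors -> [0-13 FREE][14-17 ALLOC][18-35 ALLOC][36-44 FREE]

Answer: [0-13 FREE][14-17 ALLOC][18-35 ALLOC][36-44 FREE]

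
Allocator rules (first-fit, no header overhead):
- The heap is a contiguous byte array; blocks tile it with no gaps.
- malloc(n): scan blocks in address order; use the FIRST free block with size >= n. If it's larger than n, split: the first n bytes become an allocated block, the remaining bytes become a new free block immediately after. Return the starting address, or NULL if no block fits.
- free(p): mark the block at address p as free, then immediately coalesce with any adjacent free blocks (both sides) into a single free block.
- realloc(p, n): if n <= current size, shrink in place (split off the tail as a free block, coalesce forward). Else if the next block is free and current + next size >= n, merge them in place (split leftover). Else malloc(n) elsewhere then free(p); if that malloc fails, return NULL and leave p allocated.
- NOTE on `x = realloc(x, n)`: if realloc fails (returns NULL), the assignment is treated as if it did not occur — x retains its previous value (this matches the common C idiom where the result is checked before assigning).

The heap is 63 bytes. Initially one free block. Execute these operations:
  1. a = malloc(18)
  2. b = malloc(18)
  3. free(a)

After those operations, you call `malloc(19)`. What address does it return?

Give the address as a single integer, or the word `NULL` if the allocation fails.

Op 1: a = malloc(18) -> a = 0; heap: [0-17 ALLOC][18-62 FREE]
Op 2: b = malloc(18) -> b = 18; heap: [0-17 ALLOC][18-35 ALLOC][36-62 FREE]
Op 3: free(a) -> (freed a); heap: [0-17 FREE][18-35 ALLOC][36-62 FREE]
malloc(19): first-fit scan over [0-17 FREE][18-35 ALLOC][36-62 FREE] -> 36

Answer: 36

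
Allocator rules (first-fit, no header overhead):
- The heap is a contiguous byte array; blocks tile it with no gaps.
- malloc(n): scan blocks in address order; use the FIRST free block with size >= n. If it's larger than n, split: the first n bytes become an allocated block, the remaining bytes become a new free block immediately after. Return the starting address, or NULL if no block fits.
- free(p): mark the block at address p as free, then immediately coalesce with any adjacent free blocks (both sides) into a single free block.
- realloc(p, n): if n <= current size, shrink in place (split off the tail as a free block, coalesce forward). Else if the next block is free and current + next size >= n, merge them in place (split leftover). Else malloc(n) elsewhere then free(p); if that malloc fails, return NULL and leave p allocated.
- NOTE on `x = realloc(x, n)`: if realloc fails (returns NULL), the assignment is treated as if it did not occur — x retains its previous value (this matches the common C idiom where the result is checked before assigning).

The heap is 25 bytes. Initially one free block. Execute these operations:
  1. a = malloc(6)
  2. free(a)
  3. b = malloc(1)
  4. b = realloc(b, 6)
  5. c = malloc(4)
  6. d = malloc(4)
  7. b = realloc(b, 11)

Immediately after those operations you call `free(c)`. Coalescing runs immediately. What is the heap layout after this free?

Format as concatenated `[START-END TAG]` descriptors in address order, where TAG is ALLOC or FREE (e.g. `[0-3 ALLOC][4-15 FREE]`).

Answer: [0-9 FREE][10-13 ALLOC][14-24 ALLOC]

Derivation:
Op 1: a = malloc(6) -> a = 0; heap: [0-5 ALLOC][6-24 FREE]
Op 2: free(a) -> (freed a); heap: [0-24 FREE]
Op 3: b = malloc(1) -> b = 0; heap: [0-0 ALLOC][1-24 FREE]
Op 4: b = realloc(b, 6) -> b = 0; heap: [0-5 ALLOC][6-24 FREE]
Op 5: c = malloc(4) -> c = 6; heap: [0-5 ALLOC][6-9 ALLOC][10-24 FREE]
Op 6: d = malloc(4) -> d = 10; heap: [0-5 ALLOC][6-9 ALLOC][10-13 ALLOC][14-24 FREE]
Op 7: b = realloc(b, 11) -> b = 14; heap: [0-5 FREE][6-9 ALLOC][10-13 ALLOC][14-24 ALLOC]
free(c): c = 6 -> block [6-9 ALLOC]; mark free, coalesce with adjacent free neighbors -> [0-9 FREE][10-13 ALLOC][14-24 ALLOC]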